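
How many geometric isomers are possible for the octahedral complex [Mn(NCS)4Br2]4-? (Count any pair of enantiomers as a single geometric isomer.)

The six octahedral sites form three mutually perpendicular trans pairs.
Working through the distinct placements yields 2 geometric isomers: Br trans; Br cis.

2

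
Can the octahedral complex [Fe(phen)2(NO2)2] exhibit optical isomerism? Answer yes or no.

An octahedron has six vertices in three trans pairs; every non-trans pair is cis.
Each phen is bidentate and must span two cis positions.
The distinct arrangements are (2 in all): NO2 trans; NO2 cis (chiral).
One of these lacks any improper symmetry element and so occurs as an enantiomeric pair, giving 2 + 1 = 3 stereoisomers in total.

yes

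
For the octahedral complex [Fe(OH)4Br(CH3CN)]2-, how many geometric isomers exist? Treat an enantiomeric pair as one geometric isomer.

An octahedron has six vertices in three trans pairs; every non-trans pair is cis.
There are 2 geometric isomers: Br and CH3CN mutually trans; Br and CH3CN mutually cis.

2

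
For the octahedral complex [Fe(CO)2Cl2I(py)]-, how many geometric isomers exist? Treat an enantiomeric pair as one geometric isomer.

6

An octahedron has six vertices in three trans pairs; every non-trans pair is cis.
There are 6 geometric isomers: CO trans, Cl trans; CO trans, Cl cis; CO cis, Cl cis (3 arrangements, 2 chiral); CO cis, Cl trans.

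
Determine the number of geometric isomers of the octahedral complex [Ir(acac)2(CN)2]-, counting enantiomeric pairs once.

The six octahedral sites form three mutually perpendicular trans pairs.
Each acac is bidentate and must span two cis positions.
There are 2 geometric isomers: CN trans; CN cis (chiral).

2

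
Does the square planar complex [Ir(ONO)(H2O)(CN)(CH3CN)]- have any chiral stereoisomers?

In a square planar complex each vertex has one trans partner and two cis neighbours.
Systematic placement gives 3 geometric isomers: (CH3CN/H2O trans, CN/ONO trans); (CH3CN/ONO trans, CN/H2O trans); (CH3CN/CN trans, H2O/ONO trans).
Each arrangement has an internal mirror plane or centre of symmetry, so none is chiral.

no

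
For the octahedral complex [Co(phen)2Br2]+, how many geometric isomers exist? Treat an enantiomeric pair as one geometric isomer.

2

The six octahedral sites form three mutually perpendicular trans pairs.
Each phen is bidentate and must span two cis positions.
Systematic placement gives 2 geometric isomers: Br trans; Br cis (chiral).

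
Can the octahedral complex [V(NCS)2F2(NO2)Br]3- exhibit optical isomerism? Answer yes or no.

yes

The six octahedral sites form three mutually perpendicular trans pairs.
Systematic placement gives 6 geometric isomers: NCS cis, F cis (3 arrangements, 2 chiral); NCS trans, F cis; NCS cis, F trans; NCS trans, F trans.
Of these, 2 lack any improper symmetry element and so occur as enantiomeric pairs, giving 6 + 2 = 8 stereoisomers in total.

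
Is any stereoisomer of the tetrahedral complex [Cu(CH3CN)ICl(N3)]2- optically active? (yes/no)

Only one geometric arrangement is possible; it has no improper symmetry element, so it exists as a pair of enantiomers (2 stereoisomers).

yes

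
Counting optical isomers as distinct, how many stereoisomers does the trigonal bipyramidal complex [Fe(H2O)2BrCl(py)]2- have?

10

In a trigonal bipyramid the two axial positions differ from the three equatorial ones.
Placing the ligands in turn and identifying arrangements related by rotation or reflection leaves 7 distinct geometric isomers.
Of these, 3 lack any improper symmetry element and so occur as enantiomeric pairs, giving 7 + 3 = 10 stereoisomers in total.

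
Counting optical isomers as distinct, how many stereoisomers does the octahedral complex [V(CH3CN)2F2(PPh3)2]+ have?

The six octahedral sites form three mutually perpendicular trans pairs.
Systematic placement gives 5 geometric isomers: CH3CN trans, F trans, PPh3 trans; CH3CN trans, F cis, PPh3 cis; CH3CN cis, F cis, PPh3 trans; CH3CN cis, F cis, PPh3 cis (chiral); CH3CN cis, F trans, PPh3 cis.
One of these lacks any improper symmetry element and so occurs as an enantiomeric pair, giving 5 + 1 = 6 stereoisomers in total.

6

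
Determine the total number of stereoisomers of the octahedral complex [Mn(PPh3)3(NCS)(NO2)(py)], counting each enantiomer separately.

In an octahedral complex each vertex has one trans partner and four cis neighbours.
There are 4 geometric isomers: PPh3 mer (3 arrangements); PPh3 fac (chiral).
One of these lacks any improper symmetry element and so occurs as an enantiomeric pair, giving 4 + 1 = 5 stereoisomers in total.

5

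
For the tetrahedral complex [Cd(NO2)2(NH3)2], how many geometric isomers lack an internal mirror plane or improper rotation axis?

0

In a tetrahedral complex all four positions are equivalent and every pair of ligands is adjacent — there is no cis/trans distinction.
Only one geometric arrangement is possible.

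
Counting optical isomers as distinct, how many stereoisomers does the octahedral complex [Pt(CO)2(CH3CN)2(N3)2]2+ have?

6

The six octahedral sites form three mutually perpendicular trans pairs.
There are 5 geometric isomers: CO trans, CH3CN trans, N3 trans; CO cis, CH3CN trans, N3 cis; CO cis, CH3CN cis, N3 trans; CO cis, CH3CN cis, N3 cis (chiral); CO trans, CH3CN cis, N3 cis.
One of these lacks any improper symmetry element and so occurs as an enantiomeric pair, giving 5 + 1 = 6 stereoisomers in total.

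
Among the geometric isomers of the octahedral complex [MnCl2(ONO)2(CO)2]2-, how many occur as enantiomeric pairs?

The distinct arrangements are (5 in all): Cl trans, ONO trans, CO trans; Cl cis, ONO cis, CO trans; Cl cis, ONO trans, CO cis; Cl cis, ONO cis, CO cis (chiral); Cl trans, ONO cis, CO cis.
One of these lacks any improper symmetry element and so occurs as an enantiomeric pair, giving 5 + 1 = 6 stereoisomers in total.

1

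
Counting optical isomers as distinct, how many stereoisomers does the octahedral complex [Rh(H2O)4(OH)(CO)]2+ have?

2

The distinct arrangements are (2 in all): OH and CO mutually cis; OH and CO mutually trans.
Each arrangement has an internal mirror plane or centre of symmetry, so none is chiral.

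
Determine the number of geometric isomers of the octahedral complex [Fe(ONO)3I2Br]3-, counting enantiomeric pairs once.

The six octahedral sites form three mutually perpendicular trans pairs.
Systematic placement gives 3 geometric isomers: ONO mer, I cis; ONO mer, I trans; ONO fac, I cis.

3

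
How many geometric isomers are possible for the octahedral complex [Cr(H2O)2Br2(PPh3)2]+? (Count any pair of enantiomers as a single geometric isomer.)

5

The distinct arrangements are (5 in all): H2O trans, Br trans, PPh3 trans; H2O cis, Br trans, PPh3 cis; H2O cis, Br cis, PPh3 trans; H2O cis, Br cis, PPh3 cis (chiral); H2O trans, Br cis, PPh3 cis.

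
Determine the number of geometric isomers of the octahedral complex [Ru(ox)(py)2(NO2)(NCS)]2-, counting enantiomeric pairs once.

4

In an octahedral complex each vertex has one trans partner and four cis neighbours.
Each ox is bidentate and must span two cis positions.
The distinct arrangements are (4 in all): py cis (3 arrangements, 2 chiral); py trans.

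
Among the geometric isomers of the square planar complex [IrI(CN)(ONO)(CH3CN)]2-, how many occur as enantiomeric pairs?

Systematic placement gives 3 geometric isomers: (CH3CN/I trans, CN/ONO trans); (CH3CN/ONO trans, CN/I trans); (CH3CN/CN trans, I/ONO trans).
Each arrangement has an internal mirror plane or centre of symmetry, so none is chiral.

0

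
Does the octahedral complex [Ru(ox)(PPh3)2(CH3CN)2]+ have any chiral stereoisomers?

yes

Each ox is bidentate and must span two cis positions.
Systematic placement gives 3 geometric isomers: PPh3 cis, CH3CN trans; PPh3 cis, CH3CN cis (chiral); PPh3 trans, CH3CN cis.
One of these lacks any improper symmetry element and so occurs as an enantiomeric pair, giving 3 + 1 = 4 stereoisomers in total.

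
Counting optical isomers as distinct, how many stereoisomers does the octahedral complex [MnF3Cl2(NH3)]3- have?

3

In an octahedral complex each vertex has one trans partner and four cis neighbours.
Working through the distinct placements yields 3 geometric isomers: F mer, Cl trans; F fac, Cl cis; F mer, Cl cis.
Each arrangement has an internal mirror plane or centre of symmetry, so none is chiral.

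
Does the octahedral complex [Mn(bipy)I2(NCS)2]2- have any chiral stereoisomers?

An octahedron has six vertices in three trans pairs; every non-trans pair is cis.
Each bipy is bidentate and must span two cis positions.
There are 3 geometric isomers: I trans, NCS cis; I cis, NCS cis (chiral); I cis, NCS trans.
One of these lacks any improper symmetry element and so occurs as an enantiomeric pair, giving 3 + 1 = 4 stereoisomers in total.

yes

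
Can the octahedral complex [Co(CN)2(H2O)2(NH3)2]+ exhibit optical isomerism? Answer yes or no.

yes

An octahedron has six vertices in three trans pairs; every non-trans pair is cis.
Systematic placement gives 5 geometric isomers: CN trans, H2O trans, NH3 trans; CN trans, H2O cis, NH3 cis; CN cis, H2O cis, NH3 trans; CN cis, H2O cis, NH3 cis (chiral); CN cis, H2O trans, NH3 cis.
One of these lacks any improper symmetry element and so occurs as an enantiomeric pair, giving 5 + 1 = 6 stereoisomers in total.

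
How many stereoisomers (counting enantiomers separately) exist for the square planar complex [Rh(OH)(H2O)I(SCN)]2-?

3

In a square planar complex each vertex has one trans partner and two cis neighbours.
There are 3 geometric isomers: (H2O/OH trans, I/SCN trans); (H2O/SCN trans, I/OH trans); (H2O/I trans, OH/SCN trans).
Each arrangement has an internal mirror plane or centre of symmetry, so none is chiral.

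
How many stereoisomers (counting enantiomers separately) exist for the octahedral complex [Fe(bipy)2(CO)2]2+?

3

The six octahedral sites form three mutually perpendicular trans pairs.
Each bipy is bidentate and must span two cis positions.
Systematic placement gives 2 geometric isomers: CO trans; CO cis (chiral).
One of these lacks any improper symmetry element and so occurs as an enantiomeric pair, giving 2 + 1 = 3 stereoisomers in total.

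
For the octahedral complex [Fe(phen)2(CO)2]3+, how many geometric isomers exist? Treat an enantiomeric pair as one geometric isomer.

In an octahedral complex each vertex has one trans partner and four cis neighbours.
Each phen is bidentate and must span two cis positions.
Systematic placement gives 2 geometric isomers: CO trans; CO cis (chiral).

2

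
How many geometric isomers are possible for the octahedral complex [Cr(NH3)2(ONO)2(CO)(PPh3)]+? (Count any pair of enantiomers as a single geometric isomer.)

6

There are 6 geometric isomers: NH3 cis, ONO cis (3 arrangements, 2 chiral); NH3 cis, ONO trans; NH3 trans, ONO cis; NH3 trans, ONO trans.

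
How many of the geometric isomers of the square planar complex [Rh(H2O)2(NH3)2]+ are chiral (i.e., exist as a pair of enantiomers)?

In a square planar complex each vertex has one trans partner and two cis neighbours.
Working through the distinct placements yields 2 geometric isomers: H2O cis; H2O trans.
Each arrangement has an internal mirror plane or centre of symmetry, so none is chiral.

0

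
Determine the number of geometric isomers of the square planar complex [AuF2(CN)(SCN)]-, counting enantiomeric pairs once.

2

A square has two trans pairs of vertices; adjacent vertices are cis.
Working through the distinct placements yields 2 geometric isomers: F cis; F trans.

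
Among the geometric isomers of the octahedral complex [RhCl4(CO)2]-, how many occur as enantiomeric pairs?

0

An octahedron has six vertices in three trans pairs; every non-trans pair is cis.
There are 2 geometric isomers: CO trans; CO cis.
Each arrangement has an internal mirror plane or centre of symmetry, so none is chiral.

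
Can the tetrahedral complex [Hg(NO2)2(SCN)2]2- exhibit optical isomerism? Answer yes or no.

no

All four vertices of a tetrahedron are equivalent and mutually adjacent, so cis/trans isomerism cannot arise.
Only one geometric arrangement is possible.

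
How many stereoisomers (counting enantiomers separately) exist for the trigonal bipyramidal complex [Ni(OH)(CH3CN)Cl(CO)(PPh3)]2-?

20

Systematic enumeration (placing each ligand type in turn and discarding arrangements equivalent by rotation or reflection) gives 10 geometric isomers.
Of these, 10 lack any improper symmetry element and so occur as enantiomeric pairs, giving 10 + 10 = 20 stereoisomers in total.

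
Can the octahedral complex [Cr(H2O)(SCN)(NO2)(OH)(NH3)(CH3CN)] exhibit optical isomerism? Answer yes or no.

yes

In an octahedral complex each vertex has one trans partner and four cis neighbours.
Exhaustive case analysis gives 15 geometric isomers.
Of these, 15 lack any improper symmetry element and so occur as enantiomeric pairs, giving 15 + 15 = 30 stereoisomers in total.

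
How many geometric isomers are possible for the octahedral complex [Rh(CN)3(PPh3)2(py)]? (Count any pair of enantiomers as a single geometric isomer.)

3

In an octahedral complex each vertex has one trans partner and four cis neighbours.
There are 3 geometric isomers: CN mer, PPh3 cis; CN mer, PPh3 trans; CN fac, PPh3 cis.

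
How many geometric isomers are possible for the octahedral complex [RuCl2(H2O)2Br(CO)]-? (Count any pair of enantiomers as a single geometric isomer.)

6

Systematic placement gives 6 geometric isomers: Cl trans, H2O trans; Cl cis, H2O cis (3 arrangements, 2 chiral); Cl cis, H2O trans; Cl trans, H2O cis.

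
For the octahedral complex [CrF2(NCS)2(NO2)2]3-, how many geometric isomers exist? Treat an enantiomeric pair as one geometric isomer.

An octahedron has six vertices in three trans pairs; every non-trans pair is cis.
Working through the distinct placements yields 5 geometric isomers: F trans, NCS trans, NO2 trans; F trans, NCS cis, NO2 cis; F cis, NCS cis, NO2 trans; F cis, NCS cis, NO2 cis (chiral); F cis, NCS trans, NO2 cis.

5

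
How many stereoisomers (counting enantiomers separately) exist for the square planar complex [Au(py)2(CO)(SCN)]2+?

There are 2 geometric isomers: py cis; py trans.
Each arrangement has an internal mirror plane or centre of symmetry, so none is chiral.

2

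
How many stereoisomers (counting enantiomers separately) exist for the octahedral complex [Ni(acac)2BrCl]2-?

The six octahedral sites form three mutually perpendicular trans pairs.
Each acac is bidentate and must span two cis positions.
Systematic placement gives 2 geometric isomers: Br and Cl mutually trans; Br and Cl mutually cis (chiral).
One of these lacks any improper symmetry element and so occurs as an enantiomeric pair, giving 2 + 1 = 3 stereoisomers in total.

3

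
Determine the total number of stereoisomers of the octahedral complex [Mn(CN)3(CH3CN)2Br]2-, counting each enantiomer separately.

In an octahedral complex each vertex has one trans partner and four cis neighbours.
The distinct arrangements are (3 in all): CN mer, CH3CN cis; CN mer, CH3CN trans; CN fac, CH3CN cis.
Each arrangement has an internal mirror plane or centre of symmetry, so none is chiral.

3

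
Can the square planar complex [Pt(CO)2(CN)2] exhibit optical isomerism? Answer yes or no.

no

A square has two trans pairs of vertices; adjacent vertices are cis.
Systematic placement gives 2 geometric isomers: CO cis; CO trans.
Each arrangement has an internal mirror plane or centre of symmetry, so none is chiral.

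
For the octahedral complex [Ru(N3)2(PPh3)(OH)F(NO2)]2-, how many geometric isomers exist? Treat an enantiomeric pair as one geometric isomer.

In an octahedral complex each vertex has one trans partner and four cis neighbours.
Exhaustive case analysis gives 9 geometric isomers.

9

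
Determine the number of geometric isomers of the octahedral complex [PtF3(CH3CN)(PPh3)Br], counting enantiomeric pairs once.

4

The six octahedral sites form three mutually perpendicular trans pairs.
Systematic placement gives 4 geometric isomers: F mer (3 arrangements); F fac (chiral).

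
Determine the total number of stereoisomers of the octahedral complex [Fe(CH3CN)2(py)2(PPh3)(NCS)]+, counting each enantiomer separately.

An octahedron has six vertices in three trans pairs; every non-trans pair is cis.
Working through the distinct placements yields 6 geometric isomers: CH3CN trans, py trans; CH3CN trans, py cis; CH3CN cis, py trans; CH3CN cis, py cis (3 arrangements, 2 chiral).
Of these, 2 lack any improper symmetry element and so occur as enantiomeric pairs, giving 6 + 2 = 8 stereoisomers in total.

8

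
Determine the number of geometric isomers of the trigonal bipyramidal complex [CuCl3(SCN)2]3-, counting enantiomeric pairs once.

A trigonal bipyramid has two axial and three equatorial sites, which are chemically inequivalent.
Working through the distinct placements yields 3 geometric isomers: SCN both equatorial; SCN one axial, one equatorial; SCN both axial.

3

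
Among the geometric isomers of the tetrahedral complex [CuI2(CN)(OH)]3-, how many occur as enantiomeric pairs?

In a tetrahedral complex all four positions are equivalent and every pair of ligands is adjacent — there is no cis/trans distinction.
Only one geometric arrangement is possible.

0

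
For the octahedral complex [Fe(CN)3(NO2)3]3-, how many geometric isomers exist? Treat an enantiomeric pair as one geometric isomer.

In an octahedral complex each vertex has one trans partner and four cis neighbours.
There are 2 geometric isomers: CN mer; CN fac.

2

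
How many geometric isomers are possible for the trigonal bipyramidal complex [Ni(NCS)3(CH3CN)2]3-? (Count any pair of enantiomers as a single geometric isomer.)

In a trigonal bipyramid the two axial positions differ from the three equatorial ones.
Systematic placement gives 3 geometric isomers: CH3CN both axial; CH3CN one axial, one equatorial; CH3CN both equatorial.

3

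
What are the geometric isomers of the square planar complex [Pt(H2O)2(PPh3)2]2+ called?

Systematic placement gives 2 geometric isomers: H2O cis; H2O trans.

cis and trans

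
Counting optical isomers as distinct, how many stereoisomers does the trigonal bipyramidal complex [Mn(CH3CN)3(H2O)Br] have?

4

In a trigonal bipyramid the two axial positions differ from the three equatorial ones.
The distinct arrangements are (4 in all): H2O equatorial, Br axial; H2O axial, Br axial; H2O equatorial, Br equatorial; H2O axial, Br equatorial.
Each arrangement has an internal mirror plane or centre of symmetry, so none is chiral.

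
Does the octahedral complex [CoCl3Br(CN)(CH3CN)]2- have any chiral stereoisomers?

There are 4 geometric isomers: Cl mer (3 arrangements); Cl fac (chiral).
One of these lacks any improper symmetry element and so occurs as an enantiomeric pair, giving 4 + 1 = 5 stereoisomers in total.

yes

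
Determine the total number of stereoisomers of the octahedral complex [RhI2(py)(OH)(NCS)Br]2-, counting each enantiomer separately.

In an octahedral complex each vertex has one trans partner and four cis neighbours.
Exhaustive case analysis gives 9 geometric isomers.
Of these, 6 lack any improper symmetry element and so occur as enantiomeric pairs, giving 9 + 6 = 15 stereoisomers in total.

15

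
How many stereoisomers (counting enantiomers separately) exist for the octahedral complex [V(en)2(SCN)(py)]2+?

3

The six octahedral sites form three mutually perpendicular trans pairs.
Each en is bidentate and must span two cis positions.
The distinct arrangements are (2 in all): SCN and py mutually cis (chiral); SCN and py mutually trans.
One of these lacks any improper symmetry element and so occurs as an enantiomeric pair, giving 2 + 1 = 3 stereoisomers in total.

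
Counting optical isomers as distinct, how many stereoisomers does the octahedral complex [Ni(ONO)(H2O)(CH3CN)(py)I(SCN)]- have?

30

An octahedron has six vertices in three trans pairs; every non-trans pair is cis.
Systematic enumeration (placing each ligand type in turn and discarding arrangements equivalent by rotation or reflection) gives 15 geometric isomers.
Of these, 15 lack any improper symmetry element and so occur as enantiomeric pairs, giving 15 + 15 = 30 stereoisomers in total.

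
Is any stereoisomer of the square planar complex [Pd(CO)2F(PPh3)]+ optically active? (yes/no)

no

Working through the distinct placements yields 2 geometric isomers: CO cis; CO trans.
Each arrangement has an internal mirror plane or centre of symmetry, so none is chiral.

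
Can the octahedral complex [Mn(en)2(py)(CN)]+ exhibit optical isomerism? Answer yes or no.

In an octahedral complex each vertex has one trans partner and four cis neighbours.
Each en is bidentate and must span two cis positions.
The distinct arrangements are (2 in all): py and CN mutually cis (chiral); py and CN mutually trans.
One of these lacks any improper symmetry element and so occurs as an enantiomeric pair, giving 2 + 1 = 3 stereoisomers in total.

yes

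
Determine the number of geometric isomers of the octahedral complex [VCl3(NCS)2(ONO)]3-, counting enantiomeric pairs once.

The distinct arrangements are (3 in all): Cl mer, NCS cis; Cl mer, NCS trans; Cl fac, NCS cis.

3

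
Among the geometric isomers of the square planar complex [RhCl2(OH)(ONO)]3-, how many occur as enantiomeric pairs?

0

A square has two trans pairs of vertices; adjacent vertices are cis.
Working through the distinct placements yields 2 geometric isomers: Cl cis; Cl trans.
Each arrangement has an internal mirror plane or centre of symmetry, so none is chiral.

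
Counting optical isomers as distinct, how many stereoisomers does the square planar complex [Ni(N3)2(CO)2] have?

In a square planar complex each vertex has one trans partner and two cis neighbours.
There are 2 geometric isomers: N3 cis; N3 trans.
Each arrangement has an internal mirror plane or centre of symmetry, so none is chiral.

2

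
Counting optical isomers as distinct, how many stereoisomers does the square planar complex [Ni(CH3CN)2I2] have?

In a square planar complex each vertex has one trans partner and two cis neighbours.
The distinct arrangements are (2 in all): CH3CN cis; CH3CN trans.
Each arrangement has an internal mirror plane or centre of symmetry, so none is chiral.

2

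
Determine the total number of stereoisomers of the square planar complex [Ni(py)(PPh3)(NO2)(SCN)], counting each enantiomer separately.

3

In a square planar complex each vertex has one trans partner and two cis neighbours.
Systematic placement gives 3 geometric isomers: (NO2/SCN trans, PPh3/py trans); (NO2/py trans, PPh3/SCN trans); (NO2/PPh3 trans, SCN/py trans).
Each arrangement has an internal mirror plane or centre of symmetry, so none is chiral.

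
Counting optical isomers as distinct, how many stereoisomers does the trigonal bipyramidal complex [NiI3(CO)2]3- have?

3

In a trigonal bipyramid the two axial positions differ from the three equatorial ones.
Working through the distinct placements yields 3 geometric isomers: CO both axial; CO one axial, one equatorial; CO both equatorial.
Each arrangement has an internal mirror plane or centre of symmetry, so none is chiral.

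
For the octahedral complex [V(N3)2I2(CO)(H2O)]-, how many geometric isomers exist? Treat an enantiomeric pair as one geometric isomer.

6

There are 6 geometric isomers: N3 trans, I trans; N3 cis, I cis (3 arrangements, 2 chiral); N3 trans, I cis; N3 cis, I trans.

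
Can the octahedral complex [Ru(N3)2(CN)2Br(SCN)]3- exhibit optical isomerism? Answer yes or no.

yes

The six octahedral sites form three mutually perpendicular trans pairs.
The distinct arrangements are (6 in all): N3 cis, CN cis (3 arrangements, 2 chiral); N3 trans, CN cis; N3 cis, CN trans; N3 trans, CN trans.
Of these, 2 lack any improper symmetry element and so occur as enantiomeric pairs, giving 6 + 2 = 8 stereoisomers in total.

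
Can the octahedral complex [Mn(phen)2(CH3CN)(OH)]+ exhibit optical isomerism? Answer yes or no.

yes

In an octahedral complex each vertex has one trans partner and four cis neighbours.
Each phen is bidentate and must span two cis positions.
There are 2 geometric isomers: CH3CN and OH mutually trans; CH3CN and OH mutually cis (chiral).
One of these lacks any improper symmetry element and so occurs as an enantiomeric pair, giving 2 + 1 = 3 stereoisomers in total.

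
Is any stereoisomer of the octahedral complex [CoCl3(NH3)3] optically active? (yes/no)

The six octahedral sites form three mutually perpendicular trans pairs.
Working through the distinct placements yields 2 geometric isomers: Cl mer; Cl fac.
Each arrangement has an internal mirror plane or centre of symmetry, so none is chiral.

no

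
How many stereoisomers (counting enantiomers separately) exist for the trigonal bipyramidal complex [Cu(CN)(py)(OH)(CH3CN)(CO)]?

Placing the ligands in turn and identifying arrangements related by rotation or reflection leaves 10 distinct geometric isomers.
Of these, 10 lack any improper symmetry element and so occur as enantiomeric pairs, giving 10 + 10 = 20 stereoisomers in total.

20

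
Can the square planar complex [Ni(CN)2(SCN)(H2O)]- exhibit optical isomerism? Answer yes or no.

no

A square has two trans pairs of vertices; adjacent vertices are cis.
Systematic placement gives 2 geometric isomers: CN cis; CN trans.
Each arrangement has an internal mirror plane or centre of symmetry, so none is chiral.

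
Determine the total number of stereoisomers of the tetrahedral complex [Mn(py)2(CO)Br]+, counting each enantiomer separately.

1

All four vertices of a tetrahedron are equivalent and mutually adjacent, so cis/trans isomerism cannot arise.
Only one geometric arrangement is possible.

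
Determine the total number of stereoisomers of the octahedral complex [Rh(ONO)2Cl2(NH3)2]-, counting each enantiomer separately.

6

The six octahedral sites form three mutually perpendicular trans pairs.
Systematic placement gives 5 geometric isomers: ONO trans, Cl trans, NH3 trans; ONO cis, Cl trans, NH3 cis; ONO trans, Cl cis, NH3 cis; ONO cis, Cl cis, NH3 cis (chiral); ONO cis, Cl cis, NH3 trans.
One of these lacks any improper symmetry element and so occurs as an enantiomeric pair, giving 5 + 1 = 6 stereoisomers in total.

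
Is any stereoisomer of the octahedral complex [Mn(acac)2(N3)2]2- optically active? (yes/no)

An octahedron has six vertices in three trans pairs; every non-trans pair is cis.
Each acac is bidentate and must span two cis positions.
Systematic placement gives 2 geometric isomers: N3 trans; N3 cis (chiral).
One of these lacks any improper symmetry element and so occurs as an enantiomeric pair, giving 2 + 1 = 3 stereoisomers in total.

yes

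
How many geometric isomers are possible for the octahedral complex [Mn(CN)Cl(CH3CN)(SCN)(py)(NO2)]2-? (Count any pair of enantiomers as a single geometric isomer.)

An octahedron has six vertices in three trans pairs; every non-trans pair is cis.
Exhaustive case analysis gives 15 geometric isomers.

15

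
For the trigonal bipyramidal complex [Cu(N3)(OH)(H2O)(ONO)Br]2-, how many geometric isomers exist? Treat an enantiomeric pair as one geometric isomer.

A trigonal bipyramid has two axial and three equatorial sites, which are chemically inequivalent.
Systematic enumeration (placing each ligand type in turn and discarding arrangements equivalent by rotation or reflection) gives 10 geometric isomers.

10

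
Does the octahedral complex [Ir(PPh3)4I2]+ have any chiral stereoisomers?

The six octahedral sites form three mutually perpendicular trans pairs.
There are 2 geometric isomers: I trans; I cis.
Each arrangement has an internal mirror plane or centre of symmetry, so none is chiral.

no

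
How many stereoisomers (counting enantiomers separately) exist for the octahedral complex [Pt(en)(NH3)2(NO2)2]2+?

An octahedron has six vertices in three trans pairs; every non-trans pair is cis.
Each en is bidentate and must span two cis positions.
Working through the distinct placements yields 3 geometric isomers: NH3 trans, NO2 cis; NH3 cis, NO2 cis (chiral); NH3 cis, NO2 trans.
One of these lacks any improper symmetry element and so occurs as an enantiomeric pair, giving 3 + 1 = 4 stereoisomers in total.

4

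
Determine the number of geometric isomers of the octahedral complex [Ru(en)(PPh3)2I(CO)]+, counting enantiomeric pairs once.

In an octahedral complex each vertex has one trans partner and four cis neighbours.
Each en is bidentate and must span two cis positions.
Working through the distinct placements yields 4 geometric isomers: PPh3 cis (3 arrangements, 2 chiral); PPh3 trans.

4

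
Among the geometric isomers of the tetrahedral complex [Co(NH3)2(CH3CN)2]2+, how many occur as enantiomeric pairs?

0

All four vertices of a tetrahedron are equivalent and mutually adjacent, so cis/trans isomerism cannot arise.
Only one geometric arrangement is possible.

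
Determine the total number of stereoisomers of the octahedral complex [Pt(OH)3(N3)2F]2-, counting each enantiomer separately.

There are 3 geometric isomers: OH mer, N3 cis; OH mer, N3 trans; OH fac, N3 cis.
Each arrangement has an internal mirror plane or centre of symmetry, so none is chiral.

3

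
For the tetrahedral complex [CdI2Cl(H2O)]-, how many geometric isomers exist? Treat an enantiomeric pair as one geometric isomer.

1

In a tetrahedral complex all four positions are equivalent and every pair of ligands is adjacent — there is no cis/trans distinction.
Only one geometric arrangement is possible.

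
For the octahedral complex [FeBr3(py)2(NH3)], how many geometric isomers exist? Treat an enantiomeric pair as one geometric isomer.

3

An octahedron has six vertices in three trans pairs; every non-trans pair is cis.
Working through the distinct placements yields 3 geometric isomers: Br mer, py trans; Br mer, py cis; Br fac, py cis.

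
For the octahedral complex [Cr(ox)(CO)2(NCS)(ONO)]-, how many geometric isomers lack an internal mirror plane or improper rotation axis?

2

In an octahedral complex each vertex has one trans partner and four cis neighbours.
Each ox is bidentate and must span two cis positions.
The distinct arrangements are (4 in all): CO trans; CO cis (3 arrangements, 2 chiral).
Of these, 2 lack any improper symmetry element and so occur as enantiomeric pairs, giving 4 + 2 = 6 stereoisomers in total.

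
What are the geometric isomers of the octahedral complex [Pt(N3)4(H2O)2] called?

cis and trans

An octahedron has six vertices in three trans pairs; every non-trans pair is cis.
Working through the distinct placements yields 2 geometric isomers: H2O trans; H2O cis.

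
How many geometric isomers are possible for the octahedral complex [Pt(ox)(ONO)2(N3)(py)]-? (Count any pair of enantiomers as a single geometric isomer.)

4

Each ox is bidentate and must span two cis positions.
The distinct arrangements are (4 in all): ONO cis (3 arrangements, 2 chiral); ONO trans.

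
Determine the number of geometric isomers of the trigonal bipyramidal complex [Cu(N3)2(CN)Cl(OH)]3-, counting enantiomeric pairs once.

In a trigonal bipyramid the two axial positions differ from the three equatorial ones.
Placing the ligands in turn and identifying arrangements related by rotation or reflection leaves 7 distinct geometric isomers.

7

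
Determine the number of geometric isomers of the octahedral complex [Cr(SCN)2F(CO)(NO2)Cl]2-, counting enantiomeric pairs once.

In an octahedral complex each vertex has one trans partner and four cis neighbours.
Placing the ligands in turn and identifying arrangements related by rotation or reflection leaves 9 distinct geometric isomers.

9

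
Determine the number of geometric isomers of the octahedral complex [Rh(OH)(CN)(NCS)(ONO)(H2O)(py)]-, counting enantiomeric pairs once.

15

The six octahedral sites form three mutually perpendicular trans pairs.
Systematic enumeration (placing each ligand type in turn and discarding arrangements equivalent by rotation or reflection) gives 15 geometric isomers.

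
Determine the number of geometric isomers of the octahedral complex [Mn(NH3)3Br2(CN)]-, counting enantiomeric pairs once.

3

In an octahedral complex each vertex has one trans partner and four cis neighbours.
There are 3 geometric isomers: NH3 mer, Br trans; NH3 mer, Br cis; NH3 fac, Br cis.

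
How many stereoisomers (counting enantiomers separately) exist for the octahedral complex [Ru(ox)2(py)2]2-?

An octahedron has six vertices in three trans pairs; every non-trans pair is cis.
Each ox is bidentate and must span two cis positions.
The distinct arrangements are (2 in all): py trans; py cis (chiral).
One of these lacks any improper symmetry element and so occurs as an enantiomeric pair, giving 2 + 1 = 3 stereoisomers in total.

3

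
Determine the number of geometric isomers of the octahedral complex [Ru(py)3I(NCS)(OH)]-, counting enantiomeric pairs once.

The six octahedral sites form three mutually perpendicular trans pairs.
There are 4 geometric isomers: py mer (3 arrangements); py fac (chiral).

4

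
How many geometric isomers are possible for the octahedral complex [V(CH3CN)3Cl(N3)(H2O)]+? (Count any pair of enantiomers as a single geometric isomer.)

In an octahedral complex each vertex has one trans partner and four cis neighbours.
There are 4 geometric isomers: CH3CN mer (3 arrangements); CH3CN fac (chiral).

4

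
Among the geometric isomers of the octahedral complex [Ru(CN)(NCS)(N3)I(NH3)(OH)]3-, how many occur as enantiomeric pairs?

15

An octahedron has six vertices in three trans pairs; every non-trans pair is cis.
Placing the ligands in turn and identifying arrangements related by rotation or reflection leaves 15 distinct geometric isomers.
Of these, 15 lack any improper symmetry element and so occur as enantiomeric pairs, giving 15 + 15 = 30 stereoisomers in total.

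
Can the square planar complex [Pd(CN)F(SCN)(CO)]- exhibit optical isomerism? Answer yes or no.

A square has two trans pairs of vertices; adjacent vertices are cis.
Working through the distinct placements yields 3 geometric isomers: (CN/F trans, CO/SCN trans); (CN/SCN trans, CO/F trans); (CN/CO trans, F/SCN trans).
Each arrangement has an internal mirror plane or centre of symmetry, so none is chiral.

no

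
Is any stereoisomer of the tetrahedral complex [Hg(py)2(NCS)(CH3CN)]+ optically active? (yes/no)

In a tetrahedral complex all four positions are equivalent and every pair of ligands is adjacent — there is no cis/trans distinction.
Only one geometric arrangement is possible.

no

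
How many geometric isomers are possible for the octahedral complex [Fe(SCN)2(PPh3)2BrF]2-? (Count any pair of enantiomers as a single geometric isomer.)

6

An octahedron has six vertices in three trans pairs; every non-trans pair is cis.
Working through the distinct placements yields 6 geometric isomers: SCN trans, PPh3 trans; SCN cis, PPh3 cis (3 arrangements, 2 chiral); SCN trans, PPh3 cis; SCN cis, PPh3 trans.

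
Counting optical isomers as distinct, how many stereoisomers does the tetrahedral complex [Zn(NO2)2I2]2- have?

All four vertices of a tetrahedron are equivalent and mutually adjacent, so cis/trans isomerism cannot arise.
Only one geometric arrangement is possible.

1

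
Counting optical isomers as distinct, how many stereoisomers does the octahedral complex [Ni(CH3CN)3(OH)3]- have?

2

The six octahedral sites form three mutually perpendicular trans pairs.
Working through the distinct placements yields 2 geometric isomers: CH3CN mer; CH3CN fac.
Each arrangement has an internal mirror plane or centre of symmetry, so none is chiral.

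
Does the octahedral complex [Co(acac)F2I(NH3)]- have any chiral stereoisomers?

yes

The six octahedral sites form three mutually perpendicular trans pairs.
Each acac is bidentate and must span two cis positions.
There are 4 geometric isomers: F trans; F cis (3 arrangements, 2 chiral).
Of these, 2 lack any improper symmetry element and so occur as enantiomeric pairs, giving 4 + 2 = 6 stereoisomers in total.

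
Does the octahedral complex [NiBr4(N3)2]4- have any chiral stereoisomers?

no

Working through the distinct placements yields 2 geometric isomers: N3 trans; N3 cis.
Each arrangement has an internal mirror plane or centre of symmetry, so none is chiral.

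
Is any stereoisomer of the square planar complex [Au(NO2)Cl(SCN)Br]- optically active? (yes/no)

no

A square has two trans pairs of vertices; adjacent vertices are cis.
Systematic placement gives 3 geometric isomers: (Br/NO2 trans, Cl/SCN trans); (Br/SCN trans, Cl/NO2 trans); (Br/Cl trans, NO2/SCN trans).
Each arrangement has an internal mirror plane or centre of symmetry, so none is chiral.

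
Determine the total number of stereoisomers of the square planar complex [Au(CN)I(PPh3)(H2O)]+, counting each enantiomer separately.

A square has two trans pairs of vertices; adjacent vertices are cis.
There are 3 geometric isomers: (CN/I trans, H2O/PPh3 trans); (CN/PPh3 trans, H2O/I trans); (CN/H2O trans, I/PPh3 trans).
Each arrangement has an internal mirror plane or centre of symmetry, so none is chiral.

3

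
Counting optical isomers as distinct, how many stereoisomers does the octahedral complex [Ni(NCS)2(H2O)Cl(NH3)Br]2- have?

15

An octahedron has six vertices in three trans pairs; every non-trans pair is cis.
Systematic enumeration (placing each ligand type in turn and discarding arrangements equivalent by rotation or reflection) gives 9 geometric isomers.
Of these, 6 lack any improper symmetry element and so occur as enantiomeric pairs, giving 9 + 6 = 15 stereoisomers in total.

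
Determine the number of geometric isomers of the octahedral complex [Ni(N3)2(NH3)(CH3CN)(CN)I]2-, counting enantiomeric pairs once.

9

In an octahedral complex each vertex has one trans partner and four cis neighbours.
Placing the ligands in turn and identifying arrangements related by rotation or reflection leaves 9 distinct geometric isomers.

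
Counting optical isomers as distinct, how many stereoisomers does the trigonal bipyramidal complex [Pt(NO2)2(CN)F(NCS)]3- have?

10

In a trigonal bipyramid the two axial positions differ from the three equatorial ones.
Systematic enumeration (placing each ligand type in turn and discarding arrangements equivalent by rotation or reflection) gives 7 geometric isomers.
Of these, 3 lack any improper symmetry element and so occur as enantiomeric pairs, giving 7 + 3 = 10 stereoisomers in total.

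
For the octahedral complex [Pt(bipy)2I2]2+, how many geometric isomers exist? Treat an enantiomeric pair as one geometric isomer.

The six octahedral sites form three mutually perpendicular trans pairs.
Each bipy is bidentate and must span two cis positions.
Working through the distinct placements yields 2 geometric isomers: I trans; I cis (chiral).

2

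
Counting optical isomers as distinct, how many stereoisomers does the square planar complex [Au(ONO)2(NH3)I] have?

Working through the distinct placements yields 2 geometric isomers: ONO cis; ONO trans.
Each arrangement has an internal mirror plane or centre of symmetry, so none is chiral.

2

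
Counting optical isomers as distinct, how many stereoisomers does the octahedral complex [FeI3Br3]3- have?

2

In an octahedral complex each vertex has one trans partner and four cis neighbours.
There are 2 geometric isomers: I mer; I fac.
Each arrangement has an internal mirror plane or centre of symmetry, so none is chiral.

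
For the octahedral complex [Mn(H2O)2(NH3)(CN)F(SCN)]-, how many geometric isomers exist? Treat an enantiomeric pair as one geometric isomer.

In an octahedral complex each vertex has one trans partner and four cis neighbours.
Systematic enumeration (placing each ligand type in turn and discarding arrangements equivalent by rotation or reflection) gives 9 geometric isomers.

9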